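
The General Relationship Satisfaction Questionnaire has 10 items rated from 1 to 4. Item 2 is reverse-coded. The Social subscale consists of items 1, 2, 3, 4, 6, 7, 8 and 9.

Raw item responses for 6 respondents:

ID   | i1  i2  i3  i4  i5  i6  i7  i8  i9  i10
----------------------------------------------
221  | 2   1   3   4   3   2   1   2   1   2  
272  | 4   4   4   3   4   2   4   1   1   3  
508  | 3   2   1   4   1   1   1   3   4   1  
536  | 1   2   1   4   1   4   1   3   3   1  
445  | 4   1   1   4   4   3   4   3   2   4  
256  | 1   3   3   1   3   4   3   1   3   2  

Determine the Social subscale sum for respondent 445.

Respondent 445 raw: 4, 1, 1, 4, 4, 3, 4, 3, 2, 4.
Social items: 1, 2, 3, 4, 6, 7, 8, 9.
Reverse-coded (on a 1–4 scale, reversed = 5 − raw):
  item 1: 4
  item 2: 5 − 1 = 4
  item 3: 1
  item 4: 4
  item 6: 3
  item 7: 4
  item 8: 3
  item 9: 2
Sum = 4 + 4 + 1 + 4 + 3 + 4 + 3 + 2 = 25

25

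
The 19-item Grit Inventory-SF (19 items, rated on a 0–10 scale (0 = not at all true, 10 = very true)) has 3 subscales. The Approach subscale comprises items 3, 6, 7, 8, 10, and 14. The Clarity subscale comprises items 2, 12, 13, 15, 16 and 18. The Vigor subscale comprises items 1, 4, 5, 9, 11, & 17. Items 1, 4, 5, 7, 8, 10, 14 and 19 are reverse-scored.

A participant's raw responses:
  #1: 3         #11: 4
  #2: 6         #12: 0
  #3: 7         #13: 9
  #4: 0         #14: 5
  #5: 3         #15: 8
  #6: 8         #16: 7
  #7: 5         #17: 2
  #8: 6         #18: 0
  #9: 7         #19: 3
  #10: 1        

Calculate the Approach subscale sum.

38

Approach items: 3, 6, 7, 8, 10, 14.
Of these, items 7, 8, 10 and 14 are reverse-scored; reversed = (0+10) − raw = 10 − raw.
  item 3: 7
  item 6: 8
  item 7: 10 − 5 = 5
  item 8: 10 − 6 = 4
  item 10: 10 − 1 = 9
  item 14: 10 − 5 = 5
Sum = 7 + 8 + 5 + 4 + 9 + 5 = 38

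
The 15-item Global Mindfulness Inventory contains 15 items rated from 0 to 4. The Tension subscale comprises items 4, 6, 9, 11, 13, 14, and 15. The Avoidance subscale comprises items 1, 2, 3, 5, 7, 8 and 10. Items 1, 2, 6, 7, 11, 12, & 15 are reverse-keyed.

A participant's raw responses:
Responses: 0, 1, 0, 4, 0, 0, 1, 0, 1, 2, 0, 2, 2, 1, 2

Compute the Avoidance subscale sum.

12

Avoidance items: 1, 2, 3, 5, 7, 8, 10.
Of these, items 1, 2, and 7 are reverse-keyed; on a 0–4 scale, reversed = 4 − raw.
  item 1: 4 − 0 = 4
  item 2: 4 − 1 = 3
  item 3: 0
  item 5: 0
  item 7: 4 − 1 = 3
  item 8: 0
  item 10: 2
Sum = 4 + 3 + 0 + 0 + 3 + 0 + 2 = 12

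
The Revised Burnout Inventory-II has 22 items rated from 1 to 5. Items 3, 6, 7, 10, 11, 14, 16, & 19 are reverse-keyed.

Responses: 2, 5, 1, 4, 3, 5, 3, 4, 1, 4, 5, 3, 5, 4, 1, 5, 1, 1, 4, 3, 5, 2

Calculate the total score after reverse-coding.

Reverse-coded items (reverse-coded value = 6 − response):
  item 3: 6 − 1 = 5
  item 6: 6 − 5 = 1
  item 7: 6 − 3 = 3
  item 10: 6 − 4 = 2
  item 11: 6 − 5 = 1
  item 14: 6 − 4 = 2
  item 16: 6 − 5 = 1
  item 19: 6 − 4 = 2
Scored responses: 2, 5, 5, 4, 3, 1, 3, 4, 1, 2, 1, 3, 5, 2, 1, 1, 1, 1, 2, 3, 5, 2
Total = 2 + 5 + 5 + 4 + 3 + 1 + 3 + 4 + 1 + 2 + 1 + 3 + 5 + 2 + 1 + 1 + 1 + 1 + 2 + 3 + 5 + 2 = 57

57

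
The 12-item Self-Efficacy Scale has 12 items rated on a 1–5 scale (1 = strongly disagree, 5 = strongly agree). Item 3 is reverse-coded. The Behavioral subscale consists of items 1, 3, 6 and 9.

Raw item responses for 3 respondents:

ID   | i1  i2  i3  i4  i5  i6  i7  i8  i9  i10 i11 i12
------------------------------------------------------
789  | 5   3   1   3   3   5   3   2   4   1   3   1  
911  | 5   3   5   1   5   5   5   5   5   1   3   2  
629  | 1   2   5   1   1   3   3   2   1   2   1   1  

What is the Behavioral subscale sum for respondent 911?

Respondent 911 raw: 5, 3, 5, 1, 5, 5, 5, 5, 5, 1, 3, 2.
Behavioral items: 1, 3, 6, 9.
Reverse-coded (reversed = (1+5) − raw = 6 − raw):
  item 1: 5
  item 3: 6 − 5 = 1
  item 6: 5
  item 9: 5
Sum = 5 + 1 + 5 + 5 = 16

16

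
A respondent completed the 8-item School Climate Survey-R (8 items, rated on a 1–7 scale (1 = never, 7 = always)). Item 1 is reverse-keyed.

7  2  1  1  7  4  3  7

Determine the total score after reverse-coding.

Reverse-keyed items use 8 − raw:
  item 1: 8 − 7 = 1
Scored responses: 1, 2, 1, 1, 7, 4, 3, 7
Total = 1 + 2 + 1 + 1 + 7 + 4 + 3 + 7 = 26

26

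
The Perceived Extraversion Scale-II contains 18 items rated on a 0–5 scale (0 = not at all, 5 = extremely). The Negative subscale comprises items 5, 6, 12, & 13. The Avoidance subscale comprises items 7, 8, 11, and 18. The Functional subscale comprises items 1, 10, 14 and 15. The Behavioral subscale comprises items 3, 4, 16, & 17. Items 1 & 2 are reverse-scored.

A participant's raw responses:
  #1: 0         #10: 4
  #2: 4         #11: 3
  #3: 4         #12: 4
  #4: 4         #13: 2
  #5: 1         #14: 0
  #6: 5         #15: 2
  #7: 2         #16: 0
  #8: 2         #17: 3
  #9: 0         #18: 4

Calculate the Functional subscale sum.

11

Functional items: 1, 10, 14, 15.
Of these, item 1 is reverse-scored; reverse-coded value = 5 − response.
  item 1: 5 − 0 = 5
  item 10: 4
  item 14: 0
  item 15: 2
Sum = 5 + 4 + 0 + 2 = 11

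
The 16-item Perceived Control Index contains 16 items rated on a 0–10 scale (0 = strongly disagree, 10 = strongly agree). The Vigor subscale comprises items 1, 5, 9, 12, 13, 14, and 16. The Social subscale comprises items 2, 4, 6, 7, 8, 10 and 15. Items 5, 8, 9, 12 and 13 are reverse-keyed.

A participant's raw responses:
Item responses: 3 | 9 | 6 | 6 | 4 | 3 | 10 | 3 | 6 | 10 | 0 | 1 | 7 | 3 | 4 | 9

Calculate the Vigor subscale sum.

37

Vigor items: 1, 5, 9, 12, 13, 14, 16.
Of these, items 5, 9, 12 and 13 are reverse-keyed; on a 0–10 scale, reversed = 10 − raw.
  item 1: 3
  item 5: 10 − 4 = 6
  item 9: 10 − 6 = 4
  item 12: 10 − 1 = 9
  item 13: 10 − 7 = 3
  item 14: 3
  item 16: 9
Sum = 3 + 6 + 4 + 9 + 3 + 3 + 9 = 37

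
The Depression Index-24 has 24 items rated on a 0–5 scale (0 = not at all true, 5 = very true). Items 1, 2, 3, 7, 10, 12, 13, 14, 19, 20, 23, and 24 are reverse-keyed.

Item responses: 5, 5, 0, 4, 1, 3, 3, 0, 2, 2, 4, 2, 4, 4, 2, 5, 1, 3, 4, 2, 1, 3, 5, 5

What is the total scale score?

Reverse-keyed items use 5 − raw:
  item 1: 5 − 5 = 0
  item 2: 5 − 5 = 0
  item 3: 5 − 0 = 5
  item 7: 5 − 3 = 2
  item 10: 5 − 2 = 3
  item 12: 5 − 2 = 3
  item 13: 5 − 4 = 1
  item 14: 5 − 4 = 1
  item 19: 5 − 4 = 1
  item 20: 5 − 2 = 3
  item 23: 5 − 5 = 0
  item 24: 5 − 5 = 0
Scored responses: 0, 0, 5, 4, 1, 3, 2, 0, 2, 3, 4, 3, 1, 1, 2, 5, 1, 3, 1, 3, 1, 3, 0, 0
Total = 0 + 0 + 5 + 4 + 1 + 3 + 2 + 0 + 2 + 3 + 4 + 3 + 1 + 1 + 2 + 5 + 1 + 3 + 1 + 3 + 1 + 3 + 0 + 0 = 48

48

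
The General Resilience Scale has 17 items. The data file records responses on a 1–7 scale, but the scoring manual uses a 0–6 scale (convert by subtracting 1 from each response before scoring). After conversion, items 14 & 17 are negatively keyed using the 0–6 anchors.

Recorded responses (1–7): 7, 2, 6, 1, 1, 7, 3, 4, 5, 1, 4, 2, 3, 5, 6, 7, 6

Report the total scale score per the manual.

Convert to 0–6: 6, 1, 5, 0, 0, 6, 2, 3, 4, 0, 3, 1, 2, 4, 5, 6, 5
Reverse-coded (reverse-coded value = 6 − response):
  item 14: 6 − 4 = 2
  item 17: 6 − 5 = 1
Scored: 6, 1, 5, 0, 0, 6, 2, 3, 4, 0, 3, 1, 2, 2, 5, 6, 1
Total = 47

47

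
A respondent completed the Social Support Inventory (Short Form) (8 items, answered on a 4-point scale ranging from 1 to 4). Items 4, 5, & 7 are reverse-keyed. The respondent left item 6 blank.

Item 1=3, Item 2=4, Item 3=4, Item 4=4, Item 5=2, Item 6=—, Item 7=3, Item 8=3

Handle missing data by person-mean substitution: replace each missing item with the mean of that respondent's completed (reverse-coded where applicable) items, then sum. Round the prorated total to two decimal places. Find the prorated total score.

22.86

Reverse-coded (reverse-coded value = 5 − response):
  item 4: 5 − 4 = 1
  item 5: 5 − 2 = 3
  item 7: 5 − 3 = 2
Completed scored items (7 of 8): 3, 4, 4, 1, 3, 2, 3; sum = 20.
Person mean = 20 / 7 ≈ 2.8571
Prorated total = (20 / 7) × 8 = 22.86 (to 2 dp)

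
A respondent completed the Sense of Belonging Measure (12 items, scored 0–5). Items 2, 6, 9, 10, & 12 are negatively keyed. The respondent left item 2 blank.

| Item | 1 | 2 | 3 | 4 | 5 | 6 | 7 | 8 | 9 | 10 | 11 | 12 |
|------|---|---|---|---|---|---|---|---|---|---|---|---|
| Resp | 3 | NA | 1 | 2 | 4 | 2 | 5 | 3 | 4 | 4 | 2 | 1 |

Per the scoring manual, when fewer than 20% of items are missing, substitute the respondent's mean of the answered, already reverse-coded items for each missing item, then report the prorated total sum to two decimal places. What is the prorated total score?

31.64

Reverse-coded (reverse-coded value = 5 − response):
  item 6: 5 − 2 = 3
  item 9: 5 − 4 = 1
  item 10: 5 − 4 = 1
  item 12: 5 − 1 = 4
Completed scored items (11 of 12): 3, 1, 2, 4, 3, 5, 3, 1, 1, 2, 4; sum = 29.
Person mean = 29 / 11 ≈ 2.6364
Prorated total = (29 / 11) × 12 = 31.64 (to 2 dp)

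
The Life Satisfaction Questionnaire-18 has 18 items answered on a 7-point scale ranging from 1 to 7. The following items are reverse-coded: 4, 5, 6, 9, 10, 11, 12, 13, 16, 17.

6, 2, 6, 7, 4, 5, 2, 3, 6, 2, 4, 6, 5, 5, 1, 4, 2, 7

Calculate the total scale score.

Reversing items 4, 5, 6, 9, 10, 11, 12, 13, 16, & 17 with 8 − raw:
Total = 6 + 2 + 6 + (8−7) + (8−4) + (8−5) + 2 + 3 + (8−6) + (8−2) + (8−4) + (8−6) + (8−5) + 5 + 1 + (8−4) + (8−2) + 7
      = 6 + 2 + 6 + 1 + 4 + 3 + 2 + 3 + 2 + 6 + 4 + 2 + 3 + 5 + 1 + 4 + 6 + 7 = 67

67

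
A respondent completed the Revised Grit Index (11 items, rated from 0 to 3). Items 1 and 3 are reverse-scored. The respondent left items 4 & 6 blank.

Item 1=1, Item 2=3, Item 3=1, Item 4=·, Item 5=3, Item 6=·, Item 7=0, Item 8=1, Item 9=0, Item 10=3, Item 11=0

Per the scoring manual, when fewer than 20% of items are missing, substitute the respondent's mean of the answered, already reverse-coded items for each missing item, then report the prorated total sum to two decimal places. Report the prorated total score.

Reverse-coded (reverse-coded value = 3 − response):
  item 1: 3 − 1 = 2
  item 3: 3 − 1 = 2
Completed scored items (9 of 11): 2, 3, 2, 3, 0, 1, 0, 3, 0; sum = 14.
Person mean = 14 / 9 ≈ 1.5556
Prorated total = (14 / 9) × 11 = 17.11 (to 2 dp)

17.11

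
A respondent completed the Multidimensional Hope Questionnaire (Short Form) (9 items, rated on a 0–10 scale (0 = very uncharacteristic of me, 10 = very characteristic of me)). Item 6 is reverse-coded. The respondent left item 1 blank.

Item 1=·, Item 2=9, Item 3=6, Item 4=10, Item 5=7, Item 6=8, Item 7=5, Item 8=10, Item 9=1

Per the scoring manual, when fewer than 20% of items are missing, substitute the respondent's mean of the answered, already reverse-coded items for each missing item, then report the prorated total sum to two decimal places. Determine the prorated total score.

Reverse-coded (on a 0–10 scale, reversed = 10 − raw):
  item 6: 10 − 8 = 2
Completed scored items (8 of 9): 9, 6, 10, 7, 2, 5, 10, 1; sum = 50.
Person mean = 50 / 8 ≈ 6.2500
Prorated total = (50 / 8) × 9 = 56.25 (to 2 dp)

56.25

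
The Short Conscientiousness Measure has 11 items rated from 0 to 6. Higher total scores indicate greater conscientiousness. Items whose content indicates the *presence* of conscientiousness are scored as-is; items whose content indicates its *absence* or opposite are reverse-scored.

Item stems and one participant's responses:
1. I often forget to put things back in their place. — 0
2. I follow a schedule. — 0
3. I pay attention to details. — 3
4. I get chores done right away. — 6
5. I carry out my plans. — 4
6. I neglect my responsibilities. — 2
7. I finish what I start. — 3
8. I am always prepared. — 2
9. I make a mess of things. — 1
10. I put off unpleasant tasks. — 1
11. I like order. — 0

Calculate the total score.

Items 1, 6, 9, 10 describe the absence/opposite of conscientiousness → reverse-score.
reversed = (0+6) − raw = 6 − raw.
  item 1: 6 − 0 = 6
  item 2: 0
  item 3: 3
  item 4: 6
  item 5: 4
  item 6: 6 − 2 = 4
  item 7: 3
  item 8: 2
  item 9: 6 − 1 = 5
  item 10: 6 − 1 = 5
  item 11: 0
Total = 6 + 0 + 3 + 6 + 4 + 4 + 3 + 2 + 5 + 5 + 0 = 38

38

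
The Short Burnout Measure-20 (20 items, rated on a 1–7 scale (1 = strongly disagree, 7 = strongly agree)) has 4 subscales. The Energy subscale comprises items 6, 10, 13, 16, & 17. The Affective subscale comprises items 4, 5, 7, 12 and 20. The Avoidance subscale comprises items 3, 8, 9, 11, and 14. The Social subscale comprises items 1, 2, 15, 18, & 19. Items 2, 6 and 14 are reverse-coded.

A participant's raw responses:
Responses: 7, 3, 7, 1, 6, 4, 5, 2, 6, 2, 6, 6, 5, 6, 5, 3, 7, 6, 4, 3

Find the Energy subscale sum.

Energy items: 6, 10, 13, 16, 17.
Of these, item 6 is reverse-coded; reverse-coded value = 8 − response.
  item 6: 8 − 4 = 4
  item 10: 2
  item 13: 5
  item 16: 3
  item 17: 7
Sum = 4 + 2 + 5 + 3 + 7 = 21

21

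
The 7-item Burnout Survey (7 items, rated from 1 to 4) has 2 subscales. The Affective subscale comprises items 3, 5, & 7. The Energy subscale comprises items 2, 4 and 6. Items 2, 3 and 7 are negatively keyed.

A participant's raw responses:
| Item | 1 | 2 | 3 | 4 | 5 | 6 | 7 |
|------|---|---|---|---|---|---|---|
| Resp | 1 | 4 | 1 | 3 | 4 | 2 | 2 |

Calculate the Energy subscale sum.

Energy items: 2, 4, 6.
Of these, item 2 is negatively keyed; on a 1–4 scale, reversed = 5 − raw.
  item 2: 5 − 4 = 1
  item 4: 3
  item 6: 2
Sum = 1 + 3 + 2 = 6

6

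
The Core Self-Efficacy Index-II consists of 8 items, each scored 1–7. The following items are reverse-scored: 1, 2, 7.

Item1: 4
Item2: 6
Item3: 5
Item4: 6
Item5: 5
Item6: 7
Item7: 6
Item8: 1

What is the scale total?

32

Apply reverse scoring (reverse-coded value = 8 − response):
  item 1: 8 − 4 = 4
  item 2: 8 − 6 = 2
  item 7: 8 − 6 = 2
Scored responses: 4, 2, 5, 6, 5, 7, 2, 1
Total = 4 + 2 + 5 + 6 + 5 + 7 + 2 + 1 = 32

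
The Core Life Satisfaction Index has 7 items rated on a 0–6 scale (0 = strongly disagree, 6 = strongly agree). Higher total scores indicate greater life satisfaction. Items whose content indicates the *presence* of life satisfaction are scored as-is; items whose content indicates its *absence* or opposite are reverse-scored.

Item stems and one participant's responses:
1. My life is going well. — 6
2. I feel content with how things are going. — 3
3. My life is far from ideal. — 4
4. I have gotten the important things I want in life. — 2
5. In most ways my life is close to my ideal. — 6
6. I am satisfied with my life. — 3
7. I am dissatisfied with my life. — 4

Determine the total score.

24

Items 3, 7 describe the absence/opposite of life satisfaction → reverse-score.
reversed = (0+6) − raw = 6 − raw.
  item 1: 6
  item 2: 3
  item 3: 6 − 4 = 2
  item 4: 2
  item 5: 6
  item 6: 3
  item 7: 6 − 4 = 2
Total = 6 + 3 + 2 + 2 + 6 + 3 + 2 = 24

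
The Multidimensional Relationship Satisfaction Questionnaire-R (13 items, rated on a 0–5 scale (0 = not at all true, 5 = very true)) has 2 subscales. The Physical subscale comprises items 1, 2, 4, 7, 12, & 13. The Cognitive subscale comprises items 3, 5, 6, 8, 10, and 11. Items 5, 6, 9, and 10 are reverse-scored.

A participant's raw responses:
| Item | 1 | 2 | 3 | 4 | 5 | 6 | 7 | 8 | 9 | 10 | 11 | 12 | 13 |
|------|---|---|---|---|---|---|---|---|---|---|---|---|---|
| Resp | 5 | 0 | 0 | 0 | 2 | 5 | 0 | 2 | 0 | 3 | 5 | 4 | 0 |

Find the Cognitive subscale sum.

12

Cognitive items: 3, 5, 6, 8, 10, 11.
Of these, items 5, 6, & 10 are reverse-scored; reversed = (0+5) − raw = 5 − raw.
  item 3: 0
  item 5: 5 − 2 = 3
  item 6: 5 − 5 = 0
  item 8: 2
  item 10: 5 − 3 = 2
  item 11: 5
Sum = 0 + 3 + 0 + 2 + 2 + 5 = 12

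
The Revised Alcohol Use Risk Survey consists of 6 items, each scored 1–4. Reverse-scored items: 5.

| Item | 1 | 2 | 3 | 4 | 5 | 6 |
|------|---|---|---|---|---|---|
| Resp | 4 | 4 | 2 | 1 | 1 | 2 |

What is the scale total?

17

Apply reverse scoring (reverse-coded value = 5 − response):
  item 5: 5 − 1 = 4
After reverse-coding: 4, 4, 2, 1, 4, 2
Total = 4 + 4 + 2 + 1 + 4 + 2 = 17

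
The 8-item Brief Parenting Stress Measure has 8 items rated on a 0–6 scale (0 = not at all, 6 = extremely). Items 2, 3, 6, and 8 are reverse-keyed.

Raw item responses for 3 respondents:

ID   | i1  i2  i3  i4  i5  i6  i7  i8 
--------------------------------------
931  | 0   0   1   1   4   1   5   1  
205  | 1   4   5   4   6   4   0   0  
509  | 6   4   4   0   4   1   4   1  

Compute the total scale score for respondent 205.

22

Respondent 205 raw: 1, 4, 5, 4, 6, 4, 0, 0.
Reverse-coded (reversed = (0+6) − raw = 6 − raw):
  item 1: 1
  item 2: 6 − 4 = 2
  item 3: 6 − 5 = 1
  item 4: 4
  item 5: 6
  item 6: 6 − 4 = 2
  item 7: 0
  item 8: 6 − 0 = 6
Sum = 1 + 2 + 1 + 4 + 6 + 2 + 0 + 6 = 22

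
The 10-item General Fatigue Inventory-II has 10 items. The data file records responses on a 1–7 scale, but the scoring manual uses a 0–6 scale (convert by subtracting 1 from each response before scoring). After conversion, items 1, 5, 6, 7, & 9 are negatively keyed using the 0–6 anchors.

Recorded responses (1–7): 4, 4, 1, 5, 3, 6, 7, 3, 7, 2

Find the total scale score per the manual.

Convert to 0–6: 3, 3, 0, 4, 2, 5, 6, 2, 6, 1
Reverse-coded (reversed = (0+6) − raw = 6 − raw):
  item 1: 6 − 3 = 3
  item 5: 6 − 2 = 4
  item 6: 6 − 5 = 1
  item 7: 6 − 6 = 0
  item 9: 6 − 6 = 0
Scored: 3, 3, 0, 4, 4, 1, 0, 2, 0, 1
Total = 18

18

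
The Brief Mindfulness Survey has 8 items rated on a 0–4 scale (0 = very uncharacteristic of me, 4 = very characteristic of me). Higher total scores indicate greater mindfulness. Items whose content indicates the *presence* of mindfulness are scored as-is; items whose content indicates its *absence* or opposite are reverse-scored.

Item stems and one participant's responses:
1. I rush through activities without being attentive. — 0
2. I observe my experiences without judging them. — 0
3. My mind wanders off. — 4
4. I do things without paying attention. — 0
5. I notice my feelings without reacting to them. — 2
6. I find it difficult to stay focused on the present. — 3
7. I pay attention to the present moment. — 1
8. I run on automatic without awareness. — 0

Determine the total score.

Items 1, 3, 4, 6, 8 describe the absence/opposite of mindfulness → reverse-score.
on a 0–4 scale, reversed = 4 − raw.
  item 1: 4 − 0 = 4
  item 2: 0
  item 3: 4 − 4 = 0
  item 4: 4 − 0 = 4
  item 5: 2
  item 6: 4 − 3 = 1
  item 7: 1
  item 8: 4 − 0 = 4
Total = 4 + 0 + 0 + 4 + 2 + 1 + 1 + 4 = 16

16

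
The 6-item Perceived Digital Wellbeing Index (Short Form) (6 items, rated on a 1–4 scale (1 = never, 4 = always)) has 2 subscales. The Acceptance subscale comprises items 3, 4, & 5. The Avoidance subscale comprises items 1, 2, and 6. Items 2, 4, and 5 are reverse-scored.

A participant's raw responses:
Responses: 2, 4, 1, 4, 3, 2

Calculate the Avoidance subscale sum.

5

Avoidance items: 1, 2, 6.
Of these, item 2 is reverse-scored; reversed = (1+4) − raw = 5 − raw.
  item 1: 2
  item 2: 5 − 4 = 1
  item 6: 2
Sum = 2 + 1 + 2 = 5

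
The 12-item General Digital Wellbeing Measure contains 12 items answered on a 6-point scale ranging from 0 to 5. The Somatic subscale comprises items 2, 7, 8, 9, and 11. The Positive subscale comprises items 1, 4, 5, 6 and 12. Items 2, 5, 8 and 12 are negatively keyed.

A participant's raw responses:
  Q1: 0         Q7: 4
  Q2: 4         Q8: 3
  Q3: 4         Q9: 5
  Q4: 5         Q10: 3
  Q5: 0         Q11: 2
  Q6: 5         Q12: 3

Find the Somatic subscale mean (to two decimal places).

Somatic items: 2, 7, 8, 9, 11.
Of these, items 2 & 8 are negatively keyed; reverse-coded value = 5 − response.
  item 2: 5 − 4 = 1
  item 7: 4
  item 8: 5 − 3 = 2
  item 9: 5
  item 11: 2
Sum = 1 + 4 + 2 + 5 + 2 = 14
Mean = 14 / 5 = 2.80

2.80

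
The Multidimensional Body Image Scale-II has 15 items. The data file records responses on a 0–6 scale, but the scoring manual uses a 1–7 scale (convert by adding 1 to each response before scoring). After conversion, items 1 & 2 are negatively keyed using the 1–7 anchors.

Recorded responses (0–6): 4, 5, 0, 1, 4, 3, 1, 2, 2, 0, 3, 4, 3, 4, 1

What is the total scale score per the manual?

Convert to 1–7: 5, 6, 1, 2, 5, 4, 2, 3, 3, 1, 4, 5, 4, 5, 2
Reverse-coded (reversed = (1+7) − raw = 8 − raw):
  item 1: 8 − 5 = 3
  item 2: 8 − 6 = 2
Scored: 3, 2, 1, 2, 5, 4, 2, 3, 3, 1, 4, 5, 4, 5, 2
Total = 46

46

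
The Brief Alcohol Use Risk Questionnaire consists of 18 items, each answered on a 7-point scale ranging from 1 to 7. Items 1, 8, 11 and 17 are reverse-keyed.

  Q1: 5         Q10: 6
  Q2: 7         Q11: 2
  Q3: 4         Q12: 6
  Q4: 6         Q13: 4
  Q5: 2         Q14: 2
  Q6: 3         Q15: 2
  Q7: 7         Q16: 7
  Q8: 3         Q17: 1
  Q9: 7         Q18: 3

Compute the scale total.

Reversing items 1, 8, 11, and 17 with 8 − raw:
Total = (8−5) + 7 + 4 + 6 + 2 + 3 + 7 + (8−3) + 7 + 6 + (8−2) + 6 + 4 + 2 + 2 + 7 + (8−1) + 3
      = 3 + 7 + 4 + 6 + 2 + 3 + 7 + 5 + 7 + 6 + 6 + 6 + 4 + 2 + 2 + 7 + 7 + 3 = 87

87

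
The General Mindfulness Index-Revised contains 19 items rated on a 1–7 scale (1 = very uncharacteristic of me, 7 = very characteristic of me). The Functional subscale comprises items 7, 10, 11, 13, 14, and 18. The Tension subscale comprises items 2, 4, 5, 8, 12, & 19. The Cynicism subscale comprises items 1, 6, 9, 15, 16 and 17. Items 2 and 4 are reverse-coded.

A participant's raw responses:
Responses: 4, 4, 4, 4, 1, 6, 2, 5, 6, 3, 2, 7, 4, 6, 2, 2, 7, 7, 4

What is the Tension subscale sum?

Tension items: 2, 4, 5, 8, 12, 19.
Of these, items 2 & 4 are reverse-coded; reversed = (1+7) − raw = 8 − raw.
  item 2: 8 − 4 = 4
  item 4: 8 − 4 = 4
  item 5: 1
  item 8: 5
  item 12: 7
  item 19: 4
Sum = 4 + 4 + 1 + 5 + 7 + 4 = 25

25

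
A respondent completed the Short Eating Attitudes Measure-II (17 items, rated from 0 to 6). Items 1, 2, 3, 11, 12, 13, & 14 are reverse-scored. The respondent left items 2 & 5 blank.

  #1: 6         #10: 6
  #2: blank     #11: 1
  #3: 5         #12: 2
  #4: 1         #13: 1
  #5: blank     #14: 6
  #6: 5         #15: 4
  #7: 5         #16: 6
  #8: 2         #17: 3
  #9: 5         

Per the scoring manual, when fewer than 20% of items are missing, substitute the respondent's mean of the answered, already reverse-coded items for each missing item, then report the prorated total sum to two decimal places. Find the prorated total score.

Reverse-coded (reversed = (0+6) − raw = 6 − raw):
  item 1: 6 − 6 = 0
  item 3: 6 − 5 = 1
  item 11: 6 − 1 = 5
  item 12: 6 − 2 = 4
  item 13: 6 − 1 = 5
  item 14: 6 − 6 = 0
Completed scored items (15 of 17): 0, 1, 1, 5, 5, 2, 5, 6, 5, 4, 5, 0, 4, 6, 3; sum = 52.
Person mean = 52 / 15 ≈ 3.4667
Prorated total = (52 / 15) × 17 = 58.93 (to 2 dp)

58.93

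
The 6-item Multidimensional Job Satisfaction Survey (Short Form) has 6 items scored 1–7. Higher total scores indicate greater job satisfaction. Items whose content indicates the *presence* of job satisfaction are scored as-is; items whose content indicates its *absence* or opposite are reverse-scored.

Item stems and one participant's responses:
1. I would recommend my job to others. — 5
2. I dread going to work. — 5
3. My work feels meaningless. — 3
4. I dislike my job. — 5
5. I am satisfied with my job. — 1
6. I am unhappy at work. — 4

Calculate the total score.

21

Items 2, 3, 4, 6 describe the absence/opposite of job satisfaction → reverse-score.
reverse-coded value = 8 − response.
  item 1: 5
  item 2: 8 − 5 = 3
  item 3: 8 − 3 = 5
  item 4: 8 − 5 = 3
  item 5: 1
  item 6: 8 − 4 = 4
Total = 5 + 3 + 5 + 3 + 1 + 4 = 21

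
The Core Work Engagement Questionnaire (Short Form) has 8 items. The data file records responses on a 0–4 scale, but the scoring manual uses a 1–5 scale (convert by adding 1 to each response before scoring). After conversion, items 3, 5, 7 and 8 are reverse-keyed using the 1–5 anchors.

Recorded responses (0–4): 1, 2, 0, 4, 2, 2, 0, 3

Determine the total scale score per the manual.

28

Convert to 1–5: 2, 3, 1, 5, 3, 3, 1, 4
Reverse-coded (reversed = (1+5) − raw = 6 − raw):
  item 3: 6 − 1 = 5
  item 5: 6 − 3 = 3
  item 7: 6 − 1 = 5
  item 8: 6 − 4 = 2
Scored: 2, 3, 5, 5, 3, 3, 5, 2
Total = 28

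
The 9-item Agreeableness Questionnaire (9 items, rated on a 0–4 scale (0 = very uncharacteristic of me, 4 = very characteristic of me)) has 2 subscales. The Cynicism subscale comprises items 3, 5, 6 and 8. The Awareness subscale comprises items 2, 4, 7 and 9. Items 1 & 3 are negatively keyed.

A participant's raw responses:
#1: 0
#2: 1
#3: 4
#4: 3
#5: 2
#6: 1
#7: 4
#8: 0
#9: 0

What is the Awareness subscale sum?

8

Awareness items: 2, 4, 7, 9.
  item 2: 1
  item 4: 3
  item 7: 4
  item 9: 0
Sum = 1 + 3 + 4 + 0 = 8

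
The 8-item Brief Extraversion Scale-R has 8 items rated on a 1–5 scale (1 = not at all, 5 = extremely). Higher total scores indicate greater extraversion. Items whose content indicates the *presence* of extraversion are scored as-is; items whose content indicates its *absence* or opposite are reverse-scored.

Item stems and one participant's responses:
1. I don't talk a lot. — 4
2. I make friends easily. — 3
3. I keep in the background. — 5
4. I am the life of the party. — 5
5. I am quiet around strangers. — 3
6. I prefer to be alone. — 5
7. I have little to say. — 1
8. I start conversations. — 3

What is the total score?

Items 1, 3, 5, 6, 7 describe the absence/opposite of extraversion → reverse-score.
reversed = (1+5) − raw = 6 − raw.
  item 1: 6 − 4 = 2
  item 2: 3
  item 3: 6 − 5 = 1
  item 4: 5
  item 5: 6 − 3 = 3
  item 6: 6 − 5 = 1
  item 7: 6 − 1 = 5
  item 8: 3
Total = 2 + 3 + 1 + 5 + 3 + 1 + 5 + 3 = 23

23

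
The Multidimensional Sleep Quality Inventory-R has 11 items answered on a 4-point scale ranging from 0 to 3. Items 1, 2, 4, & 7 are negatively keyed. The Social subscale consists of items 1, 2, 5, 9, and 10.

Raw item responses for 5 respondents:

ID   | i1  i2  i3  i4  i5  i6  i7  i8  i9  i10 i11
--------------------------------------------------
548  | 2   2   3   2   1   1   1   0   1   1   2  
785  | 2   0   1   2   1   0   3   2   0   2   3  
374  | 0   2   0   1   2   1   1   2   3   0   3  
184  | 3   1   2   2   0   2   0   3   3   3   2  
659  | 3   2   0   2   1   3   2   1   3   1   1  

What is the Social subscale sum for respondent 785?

Respondent 785 raw: 2, 0, 1, 2, 1, 0, 3, 2, 0, 2, 3.
Social items: 1, 2, 5, 9, 10.
Reverse-coded (reversed = (0+3) − raw = 3 − raw):
  item 1: 3 − 2 = 1
  item 2: 3 − 0 = 3
  item 5: 1
  item 9: 0
  item 10: 2
Sum = 1 + 3 + 1 + 0 + 2 = 7

7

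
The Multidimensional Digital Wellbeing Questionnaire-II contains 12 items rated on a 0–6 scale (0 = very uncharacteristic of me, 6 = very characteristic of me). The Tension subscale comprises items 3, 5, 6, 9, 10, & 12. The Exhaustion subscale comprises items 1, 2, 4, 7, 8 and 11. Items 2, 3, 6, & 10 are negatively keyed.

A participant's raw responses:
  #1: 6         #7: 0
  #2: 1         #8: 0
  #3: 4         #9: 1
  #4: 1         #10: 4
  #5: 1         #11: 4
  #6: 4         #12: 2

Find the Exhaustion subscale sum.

Exhaustion items: 1, 2, 4, 7, 8, 11.
Of these, item 2 is negatively keyed; reverse-coded value = 6 − response.
  item 1: 6
  item 2: 6 − 1 = 5
  item 4: 1
  item 7: 0
  item 8: 0
  item 11: 4
Sum = 6 + 5 + 1 + 0 + 0 + 4 = 16

16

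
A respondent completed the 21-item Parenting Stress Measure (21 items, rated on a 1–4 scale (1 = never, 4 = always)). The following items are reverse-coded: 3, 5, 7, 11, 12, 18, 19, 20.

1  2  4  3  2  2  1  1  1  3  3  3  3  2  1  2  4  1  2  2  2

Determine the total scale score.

Reverse-coded items use 5 − raw:
  item 3: 5 − 4 = 1
  item 5: 5 − 2 = 3
  item 7: 5 − 1 = 4
  item 11: 5 − 3 = 2
  item 12: 5 − 3 = 2
  item 18: 5 − 1 = 4
  item 19: 5 − 2 = 3
  item 20: 5 − 2 = 3
Scored items: 1, 2, 1, 3, 3, 2, 4, 1, 1, 3, 2, 2, 3, 2, 1, 2, 4, 4, 3, 3, 2
Total = 1 + 2 + 1 + 3 + 3 + 2 + 4 + 1 + 1 + 3 + 2 + 2 + 3 + 2 + 1 + 2 + 4 + 4 + 3 + 3 + 2 = 49

49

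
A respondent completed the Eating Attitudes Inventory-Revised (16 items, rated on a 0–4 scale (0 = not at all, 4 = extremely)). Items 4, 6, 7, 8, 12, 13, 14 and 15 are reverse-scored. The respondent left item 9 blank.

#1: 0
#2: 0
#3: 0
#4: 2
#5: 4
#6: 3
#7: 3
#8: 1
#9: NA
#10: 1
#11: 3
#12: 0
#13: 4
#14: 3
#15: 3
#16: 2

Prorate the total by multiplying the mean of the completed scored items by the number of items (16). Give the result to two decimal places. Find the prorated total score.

24.53

Reverse-coded (reverse-coded value = 4 − response):
  item 4: 4 − 2 = 2
  item 6: 4 − 3 = 1
  item 7: 4 − 3 = 1
  item 8: 4 − 1 = 3
  item 12: 4 − 0 = 4
  item 13: 4 − 4 = 0
  item 14: 4 − 3 = 1
  item 15: 4 − 3 = 1
Completed scored items (15 of 16): 0, 0, 0, 2, 4, 1, 1, 3, 1, 3, 4, 0, 1, 1, 2; sum = 23.
Person mean = 23 / 15 ≈ 1.5333
Prorated total = (23 / 15) × 16 = 24.53 (to 2 dp)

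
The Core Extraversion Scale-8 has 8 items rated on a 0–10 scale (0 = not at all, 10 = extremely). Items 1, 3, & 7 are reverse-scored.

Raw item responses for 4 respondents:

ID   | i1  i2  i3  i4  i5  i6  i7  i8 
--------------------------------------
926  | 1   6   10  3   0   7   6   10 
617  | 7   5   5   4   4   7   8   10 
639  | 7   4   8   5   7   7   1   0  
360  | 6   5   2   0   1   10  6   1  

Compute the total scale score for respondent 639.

Respondent 639 raw: 7, 4, 8, 5, 7, 7, 1, 0.
Reverse-coded (reversed = (0+10) − raw = 10 − raw):
  item 1: 10 − 7 = 3
  item 2: 4
  item 3: 10 − 8 = 2
  item 4: 5
  item 5: 7
  item 6: 7
  item 7: 10 − 1 = 9
  item 8: 0
Sum = 3 + 4 + 2 + 5 + 7 + 7 + 9 + 0 = 37

37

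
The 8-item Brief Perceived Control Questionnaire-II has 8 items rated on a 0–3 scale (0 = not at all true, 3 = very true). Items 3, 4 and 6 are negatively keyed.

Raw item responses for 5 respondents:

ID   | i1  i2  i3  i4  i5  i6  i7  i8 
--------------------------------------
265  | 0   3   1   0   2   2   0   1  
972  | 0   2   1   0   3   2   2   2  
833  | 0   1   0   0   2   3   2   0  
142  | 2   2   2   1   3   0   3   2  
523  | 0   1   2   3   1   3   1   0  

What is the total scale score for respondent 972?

15

Respondent 972 raw: 0, 2, 1, 0, 3, 2, 2, 2.
Reverse-coded (reversed = (0+3) − raw = 3 − raw):
  item 1: 0
  item 2: 2
  item 3: 3 − 1 = 2
  item 4: 3 − 0 = 3
  item 5: 3
  item 6: 3 − 2 = 1
  item 7: 2
  item 8: 2
Sum = 0 + 2 + 2 + 3 + 3 + 1 + 2 + 2 = 15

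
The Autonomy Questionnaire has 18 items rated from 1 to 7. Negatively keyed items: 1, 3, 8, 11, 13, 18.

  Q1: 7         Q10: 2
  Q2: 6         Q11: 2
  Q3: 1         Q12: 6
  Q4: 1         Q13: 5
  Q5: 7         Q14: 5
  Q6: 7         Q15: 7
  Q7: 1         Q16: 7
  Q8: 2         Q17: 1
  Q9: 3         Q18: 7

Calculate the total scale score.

77

Raw sum = 77. Negatively keyed items: 1, 3, 8, 11, 13, 18; their raw sum = 24.
Each reversal replaces raw with 8 − raw, changing the total by 8 − 2·raw per item.
Total = 77 + 6·8 − 2·24 = 77 + 48 − 48 = 77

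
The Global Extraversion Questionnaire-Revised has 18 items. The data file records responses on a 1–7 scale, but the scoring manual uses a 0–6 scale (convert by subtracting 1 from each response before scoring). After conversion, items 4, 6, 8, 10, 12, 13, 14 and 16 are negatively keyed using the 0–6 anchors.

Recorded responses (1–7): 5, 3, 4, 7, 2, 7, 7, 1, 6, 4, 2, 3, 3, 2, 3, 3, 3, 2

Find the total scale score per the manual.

53

Convert to 0–6: 4, 2, 3, 6, 1, 6, 6, 0, 5, 3, 1, 2, 2, 1, 2, 2, 2, 1
Reverse-coded (reverse-coded value = 6 − response):
  item 4: 6 − 6 = 0
  item 6: 6 − 6 = 0
  item 8: 6 − 0 = 6
  item 10: 6 − 3 = 3
  item 12: 6 − 2 = 4
  item 13: 6 − 2 = 4
  item 14: 6 − 1 = 5
  item 16: 6 − 2 = 4
Scored: 4, 2, 3, 0, 1, 0, 6, 6, 5, 3, 1, 4, 4, 5, 2, 4, 2, 1
Total = 53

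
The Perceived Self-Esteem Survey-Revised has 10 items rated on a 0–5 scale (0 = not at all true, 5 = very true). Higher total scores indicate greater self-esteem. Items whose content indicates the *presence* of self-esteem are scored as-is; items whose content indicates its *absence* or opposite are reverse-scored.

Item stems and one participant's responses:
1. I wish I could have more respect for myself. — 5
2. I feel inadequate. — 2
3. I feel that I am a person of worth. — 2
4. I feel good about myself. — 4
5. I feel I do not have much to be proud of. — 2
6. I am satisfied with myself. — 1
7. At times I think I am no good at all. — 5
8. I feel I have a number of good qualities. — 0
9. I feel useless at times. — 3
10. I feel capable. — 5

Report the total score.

20

Items 1, 2, 5, 7, 9 describe the absence/opposite of self-esteem → reverse-score.
reversed = (0+5) − raw = 5 − raw.
  item 1: 5 − 5 = 0
  item 2: 5 − 2 = 3
  item 3: 2
  item 4: 4
  item 5: 5 − 2 = 3
  item 6: 1
  item 7: 5 − 5 = 0
  item 8: 0
  item 9: 5 − 3 = 2
  item 10: 5
Total = 0 + 3 + 2 + 4 + 3 + 1 + 0 + 0 + 2 + 5 = 20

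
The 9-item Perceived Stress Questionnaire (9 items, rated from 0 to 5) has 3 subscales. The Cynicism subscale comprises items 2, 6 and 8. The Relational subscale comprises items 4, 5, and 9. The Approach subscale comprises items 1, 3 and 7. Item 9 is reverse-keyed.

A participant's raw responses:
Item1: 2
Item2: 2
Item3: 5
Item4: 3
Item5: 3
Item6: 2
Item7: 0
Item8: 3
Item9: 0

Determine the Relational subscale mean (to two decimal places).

Relational items: 4, 5, 9.
Of these, item 9 is reverse-keyed; on a 0–5 scale, reversed = 5 − raw.
  item 4: 3
  item 5: 3
  item 9: 5 − 0 = 5
Sum = 3 + 3 + 5 = 11
Mean = 11 / 3 = 3.67

3.67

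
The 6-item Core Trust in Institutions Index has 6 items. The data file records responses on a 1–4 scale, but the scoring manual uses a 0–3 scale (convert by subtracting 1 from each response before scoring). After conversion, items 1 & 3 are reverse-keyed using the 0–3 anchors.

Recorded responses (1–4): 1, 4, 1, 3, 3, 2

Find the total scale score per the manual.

14

Convert to 0–3: 0, 3, 0, 2, 2, 1
Reverse-coded (reverse-coded value = 3 − response):
  item 1: 3 − 0 = 3
  item 3: 3 − 0 = 3
Scored: 3, 3, 3, 2, 2, 1
Total = 14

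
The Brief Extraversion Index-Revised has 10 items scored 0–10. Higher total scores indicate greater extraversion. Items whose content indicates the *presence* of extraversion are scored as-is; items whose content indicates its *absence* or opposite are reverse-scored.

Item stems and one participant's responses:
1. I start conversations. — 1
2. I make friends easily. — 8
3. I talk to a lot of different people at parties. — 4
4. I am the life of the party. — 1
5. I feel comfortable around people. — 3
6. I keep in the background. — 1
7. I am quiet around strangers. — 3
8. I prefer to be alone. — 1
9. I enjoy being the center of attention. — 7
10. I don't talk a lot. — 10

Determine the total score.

Items 6, 7, 8, 10 describe the absence/opposite of extraversion → reverse-score.
reversed = (0+10) − raw = 10 − raw.
  item 1: 1
  item 2: 8
  item 3: 4
  item 4: 1
  item 5: 3
  item 6: 10 − 1 = 9
  item 7: 10 − 3 = 7
  item 8: 10 − 1 = 9
  item 9: 7
  item 10: 10 − 10 = 0
Total = 1 + 8 + 4 + 1 + 3 + 9 + 7 + 9 + 7 + 0 = 49

49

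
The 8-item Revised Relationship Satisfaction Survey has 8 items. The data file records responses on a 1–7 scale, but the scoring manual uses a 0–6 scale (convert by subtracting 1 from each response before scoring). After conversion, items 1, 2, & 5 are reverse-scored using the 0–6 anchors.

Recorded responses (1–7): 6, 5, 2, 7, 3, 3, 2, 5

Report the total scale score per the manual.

21

Convert to 0–6: 5, 4, 1, 6, 2, 2, 1, 4
Reverse-coded (reverse-coded value = 6 − response):
  item 1: 6 − 5 = 1
  item 2: 6 − 4 = 2
  item 5: 6 − 2 = 4
Scored: 1, 2, 1, 6, 4, 2, 1, 4
Total = 21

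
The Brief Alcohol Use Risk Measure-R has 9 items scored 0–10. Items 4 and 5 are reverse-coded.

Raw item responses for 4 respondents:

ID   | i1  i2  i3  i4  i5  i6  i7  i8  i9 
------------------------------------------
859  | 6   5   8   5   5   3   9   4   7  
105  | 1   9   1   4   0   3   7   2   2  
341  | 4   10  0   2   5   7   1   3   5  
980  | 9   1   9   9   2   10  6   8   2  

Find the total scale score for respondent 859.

Respondent 859 raw: 6, 5, 8, 5, 5, 3, 9, 4, 7.
Reverse-coded (reverse-coded value = 10 − response):
  item 1: 6
  item 2: 5
  item 3: 8
  item 4: 10 − 5 = 5
  item 5: 10 − 5 = 5
  item 6: 3
  item 7: 9
  item 8: 4
  item 9: 7
Sum = 6 + 5 + 8 + 5 + 5 + 3 + 9 + 4 + 7 = 52

52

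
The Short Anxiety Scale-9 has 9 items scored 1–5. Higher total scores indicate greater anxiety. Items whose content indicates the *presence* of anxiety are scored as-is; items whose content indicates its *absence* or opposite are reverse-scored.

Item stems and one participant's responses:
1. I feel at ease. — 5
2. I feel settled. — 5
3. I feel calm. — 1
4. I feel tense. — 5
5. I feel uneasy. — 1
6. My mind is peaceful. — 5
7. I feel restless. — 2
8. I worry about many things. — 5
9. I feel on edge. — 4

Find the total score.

Items 1, 2, 3, 6 describe the absence/opposite of anxiety → reverse-score.
reversed = (1+5) − raw = 6 − raw.
  item 1: 6 − 5 = 1
  item 2: 6 − 5 = 1
  item 3: 6 − 1 = 5
  item 4: 5
  item 5: 1
  item 6: 6 − 5 = 1
  item 7: 2
  item 8: 5
  item 9: 4
Total = 1 + 1 + 5 + 5 + 1 + 1 + 2 + 5 + 4 = 25

25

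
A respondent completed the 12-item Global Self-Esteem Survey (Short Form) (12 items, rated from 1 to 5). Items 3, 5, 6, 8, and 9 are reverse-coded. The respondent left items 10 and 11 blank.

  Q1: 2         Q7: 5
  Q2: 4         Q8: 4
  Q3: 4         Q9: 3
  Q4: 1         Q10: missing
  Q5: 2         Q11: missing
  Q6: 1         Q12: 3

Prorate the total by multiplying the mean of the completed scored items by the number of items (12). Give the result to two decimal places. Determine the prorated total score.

Reverse-coded (reversed = (1+5) − raw = 6 − raw):
  item 3: 6 − 4 = 2
  item 5: 6 − 2 = 4
  item 6: 6 − 1 = 5
  item 8: 6 − 4 = 2
  item 9: 6 − 3 = 3
Completed scored items (10 of 12): 2, 4, 2, 1, 4, 5, 5, 2, 3, 3; sum = 31.
Person mean = 31 / 10 ≈ 3.1000
Prorated total = (31 / 10) × 12 = 37.20 (to 2 dp)

37.20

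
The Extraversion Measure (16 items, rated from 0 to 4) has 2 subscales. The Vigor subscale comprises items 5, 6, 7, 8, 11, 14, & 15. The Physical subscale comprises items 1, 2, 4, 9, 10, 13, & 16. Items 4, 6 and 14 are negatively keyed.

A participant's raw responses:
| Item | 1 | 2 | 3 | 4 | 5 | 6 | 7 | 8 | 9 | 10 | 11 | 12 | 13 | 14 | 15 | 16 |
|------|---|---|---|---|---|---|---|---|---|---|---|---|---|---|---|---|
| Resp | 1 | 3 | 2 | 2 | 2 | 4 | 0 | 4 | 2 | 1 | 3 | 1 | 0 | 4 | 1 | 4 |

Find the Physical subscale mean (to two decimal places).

Physical items: 1, 2, 4, 9, 10, 13, 16.
Of these, item 4 is negatively keyed; reverse-coded value = 4 − response.
  item 1: 1
  item 2: 3
  item 4: 4 − 2 = 2
  item 9: 2
  item 10: 1
  item 13: 0
  item 16: 4
Sum = 1 + 3 + 2 + 2 + 1 + 0 + 4 = 13
Mean = 13 / 7 = 1.86

1.86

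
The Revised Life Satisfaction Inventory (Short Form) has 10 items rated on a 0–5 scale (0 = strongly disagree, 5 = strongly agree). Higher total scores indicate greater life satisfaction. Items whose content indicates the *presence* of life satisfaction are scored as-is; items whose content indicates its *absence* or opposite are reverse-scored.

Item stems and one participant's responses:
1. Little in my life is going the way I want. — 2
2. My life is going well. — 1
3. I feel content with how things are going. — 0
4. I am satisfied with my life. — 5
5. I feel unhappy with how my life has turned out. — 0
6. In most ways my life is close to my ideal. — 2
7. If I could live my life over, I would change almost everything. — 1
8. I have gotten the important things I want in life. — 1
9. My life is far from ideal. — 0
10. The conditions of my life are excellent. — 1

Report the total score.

Items 1, 5, 7, 9 describe the absence/opposite of life satisfaction → reverse-score.
reversed = (0+5) − raw = 5 − raw.
  item 1: 5 − 2 = 3
  item 2: 1
  item 3: 0
  item 4: 5
  item 5: 5 − 0 = 5
  item 6: 2
  item 7: 5 − 1 = 4
  item 8: 1
  item 9: 5 − 0 = 5
  item 10: 1
Total = 3 + 1 + 0 + 5 + 5 + 2 + 4 + 1 + 5 + 1 = 27

27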